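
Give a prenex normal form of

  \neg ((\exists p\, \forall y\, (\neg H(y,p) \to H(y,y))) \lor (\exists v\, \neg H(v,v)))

Eliminate → and ↔ using ¬ and ∨.
  \neg ((\exists p\, \forall y\, (\neg \neg H(y,p) \lor H(y,y))) \lor (\exists v\, \neg H(v,v)))
Drive negations inward (¬∀x A ≡ ∃x ¬A, ¬∃x A ≡ ∀x ¬A, De Morgan for ∧/∨):
  (\forall p\, \exists y\, (\neg H(y,p) \land \neg H(y,y))) \land (\forall v\, H(v,v))
Finally move all quantifiers to the prefix:
  \forall p\, \exists y\, \forall v\, (\neg H(y,p) \land \neg H(y,y) \land H(v,v))

\forall p\, \exists y\, \forall v\, (\neg H(y,p) \land \neg H(y,y) \land H(v,v))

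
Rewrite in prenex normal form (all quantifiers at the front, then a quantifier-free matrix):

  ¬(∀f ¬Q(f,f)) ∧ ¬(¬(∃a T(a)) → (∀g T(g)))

First replace A → B with ¬A ∨ B.
  ¬(∀f ¬Q(f,f)) ∧ ¬(¬¬(∃a T(a)) ∨ (∀g T(g)))
Drive negations inward (¬∀x A ≡ ∃x ¬A, ¬∃x A ≡ ∀x ¬A, De Morgan for ∧/∨):
  (∃f Q(f,f)) ∧ (∀a ¬T(a)) ∧ (∃g ¬T(g))
Pull the quantifiers to the front (each side's bound variable is not free in the other side):
  ∃f ∀a ∃g (Q(f,f) ∧ ¬T(a) ∧ ¬T(g))

∃f ∀a ∃g (Q(f,f) ∧ ¬T(a) ∧ ¬T(g))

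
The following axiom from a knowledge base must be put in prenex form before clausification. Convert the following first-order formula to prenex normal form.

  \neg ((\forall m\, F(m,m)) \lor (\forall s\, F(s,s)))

\exists m\, \exists s\, (\neg F(m,m) \land \neg F(s,s))

Move each ¬ inward, flipping quantifiers it crosses:
  (\exists m\, \neg F(m,m)) \land (\exists s\, \neg F(s,s))
Extract every quantifier outward, since the variables are now distinct and don't occur free across branches:
  \exists m\, \exists s\, (\neg F(m,m) \land \neg F(s,s))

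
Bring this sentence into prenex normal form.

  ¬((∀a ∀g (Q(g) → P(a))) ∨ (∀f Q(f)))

∃a ∃g ∃f (Q(g) ∧ ¬P(a) ∧ ¬Q(f))

Eliminate → and ↔ using ¬ and ∨.
  ¬((∀a ∀g (¬Q(g) ∨ P(a))) ∨ (∀f Q(f)))
Move each ¬ inward, flipping quantifiers it crosses:
  (∃a ∃g (Q(g) ∧ ¬P(a))) ∧ (∃f ¬Q(f))
Pull the quantifiers to the front (each side's bound variable is not free in the other side):
  ∃a ∃g ∃f (Q(g) ∧ ¬P(a) ∧ ¬Q(f))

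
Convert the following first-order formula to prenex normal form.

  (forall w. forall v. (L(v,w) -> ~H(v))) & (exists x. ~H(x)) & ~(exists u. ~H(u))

Eliminate → and ↔ using ¬ and ∨.
  (forall w. forall v. (~L(v,w) | ~H(v))) & (exists x. ~H(x)) & ~(exists u. ~H(u))
Push ¬ through the quantifiers and connectives to reach negation normal form:
  (forall w. forall v. (~L(v,w) | ~H(v))) & (exists x. ~H(x)) & (forall u. H(u))
All bound variables are already distinct, so no renaming is needed.
Extract every quantifier outward, since the variables are now distinct and don't occur free across branches:
  forall w. forall v. exists x. forall u. ((~L(v,w) | ~H(v)) & ~H(x) & H(u))

forall w. forall v. exists x. forall u. ((~L(v,w) | ~H(v)) & ~H(x) & H(u))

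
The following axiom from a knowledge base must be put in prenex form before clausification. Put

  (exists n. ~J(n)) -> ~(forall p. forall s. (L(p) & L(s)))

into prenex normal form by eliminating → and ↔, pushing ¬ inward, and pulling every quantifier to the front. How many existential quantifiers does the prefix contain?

2

First replace A → B with ¬A ∨ B.
  ~(exists n. ~J(n)) | ~(forall p. forall s. (L(p) & L(s)))
Drive negations inward (¬∀x A ≡ ∃x ¬A, ¬∃x A ≡ ∀x ¬A, De Morgan for ∧/∨):
  (forall n. J(n)) | (exists p. exists s. (~L(p) | ~L(s)))
All bound variables are already distinct, so no renaming is needed.
Finally move all quantifiers to the prefix:
  forall n. exists p. exists s. (J(n) | ~L(p) | ~L(s))
The prefix is forall n exists p exists s: 1 universal, 2 existential.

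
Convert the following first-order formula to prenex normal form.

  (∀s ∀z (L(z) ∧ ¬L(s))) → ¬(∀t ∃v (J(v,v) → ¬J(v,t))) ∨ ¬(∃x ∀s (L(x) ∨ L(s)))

∃s ∃z ∃t ∀v ∀x ∃y (¬L(z) ∨ L(s) ∨ J(v,v) ∧ J(v,t) ∨ ¬L(x) ∧ ¬L(y))

First replace A → B with ¬A ∨ B.
  ¬(∀s ∀z (L(z) ∧ ¬L(s))) ∨ ¬(∀t ∃v (¬J(v,v) ∨ ¬J(v,t))) ∨ ¬(∃x ∀s (L(x) ∨ L(s)))
Push ¬ through the quantifiers and connectives to reach negation normal form:
  (∃s ∃z (¬L(z) ∨ L(s))) ∨ (∃t ∀v (J(v,v) ∧ J(v,t))) ∨ (∀x ∃s (¬L(x) ∧ ¬L(s)))
Give each quantifier a distinct variable: s↦y.
  (∃s ∃z (¬L(z) ∨ L(s))) ∨ (∃t ∀v (J(v,v) ∧ J(v,t))) ∨ (∀x ∃y (¬L(x) ∧ ¬L(y)))
Pull the quantifiers to the front (each side's bound variable is not free in the other side):
  ∃s ∃z ∃t ∀v ∀x ∃y (¬L(z) ∨ L(s) ∨ J(v,v) ∧ J(v,t) ∨ ¬L(x) ∧ ¬L(y))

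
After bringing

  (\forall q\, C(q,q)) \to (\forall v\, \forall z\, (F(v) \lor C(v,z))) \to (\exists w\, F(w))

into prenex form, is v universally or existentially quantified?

First replace A → B with ¬A ∨ B.
  \neg (\forall q\, C(q,q)) \lor \neg (\forall v\, \forall z\, (F(v) \lor C(v,z))) \lor (\exists w\, F(w))
Move each ¬ inward, flipping quantifiers it crosses:
  (\exists q\, \neg C(q,q)) \lor (\exists v\, \exists z\, (\neg F(v) \land \neg C(v,z))) \lor (\exists w\, F(w))
All bound variables are already distinct, so no renaming is needed.
Finally move all quantifiers to the prefix:
  \exists q\, \exists v\, \exists z\, \exists w\, (\neg C(q,q) \lor \neg F(v) \land \neg C(v,z) \lor F(w))
The quantifier \forall v sits under an odd number of negations (counting the antecedent side of each →), so it flips to \exists v.

existential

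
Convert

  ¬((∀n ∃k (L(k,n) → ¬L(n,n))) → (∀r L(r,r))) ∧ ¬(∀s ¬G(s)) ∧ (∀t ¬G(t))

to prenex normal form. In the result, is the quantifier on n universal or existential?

First replace A → B with ¬A ∨ B.
  ¬(¬(∀n ∃k (¬L(k,n) ∨ ¬L(n,n))) ∨ (∀r L(r,r))) ∧ ¬(∀s ¬G(s)) ∧ (∀t ¬G(t))
Move each ¬ inward, flipping quantifiers it crosses:
  (∀n ∃k (¬L(k,n) ∨ ¬L(n,n))) ∧ (∃r ¬L(r,r)) ∧ (∃s G(s)) ∧ (∀t ¬G(t))
All bound variables are already distinct, so no renaming is needed.
Finally move all quantifiers to the prefix:
  ∀n ∃k ∃r ∃s ∀t ((¬L(k,n) ∨ ¬L(n,n)) ∧ ¬L(r,r) ∧ G(s) ∧ ¬G(t))
The quantifier ∀n sits under an even number of negations (counting the antecedent side of each →), so it remains universal.

universal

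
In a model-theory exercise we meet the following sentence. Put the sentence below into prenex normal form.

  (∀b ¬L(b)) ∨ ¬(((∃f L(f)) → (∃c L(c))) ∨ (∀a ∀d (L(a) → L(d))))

∀b ∃f ∀c ∃a ∃d (¬L(b) ∨ L(f) ∧ ¬L(c) ∧ L(a) ∧ ¬L(d))

Eliminate → and ↔ using ¬ and ∨.
  (∀b ¬L(b)) ∨ ¬(¬(∃f L(f)) ∨ (∃c L(c)) ∨ (∀a ∀d (¬L(a) ∨ L(d))))
Move each ¬ inward, flipping quantifiers it crosses:
  (∀b ¬L(b)) ∨ (∃f L(f)) ∧ (∀c ¬L(c)) ∧ (∃a ∃d (L(a) ∧ ¬L(d)))
All bound variables are already distinct, so no renaming is needed.
Pull the quantifiers to the front (each side's bound variable is not free in the other side):
  ∀b ∃f ∀c ∃a ∃d (¬L(b) ∨ L(f) ∧ ¬L(c) ∧ L(a) ∧ ¬L(d))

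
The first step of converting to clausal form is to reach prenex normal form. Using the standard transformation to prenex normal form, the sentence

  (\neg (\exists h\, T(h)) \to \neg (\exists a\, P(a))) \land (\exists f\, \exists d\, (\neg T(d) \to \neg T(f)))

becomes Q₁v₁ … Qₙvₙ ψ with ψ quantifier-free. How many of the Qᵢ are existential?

Rewrite implications/biconditionals: A → B as ¬A ∨ B.
  (\neg \neg (\exists h\, T(h)) \lor \neg (\exists a\, P(a))) \land (\exists f\, \exists d\, (\neg \neg T(d) \lor \neg T(f)))
Push ¬ through the quantifiers and connectives to reach negation normal form:
  ((\exists h\, T(h)) \lor (\forall a\, \neg P(a))) \land (\exists f\, \exists d\, (T(d) \lor \neg T(f)))
All bound variables are already distinct, so no renaming is needed.
Finally move all quantifiers to the prefix:
  \exists h\, \forall a\, \exists f\, \exists d\, ((T(h) \lor \neg P(a)) \land (T(d) \lor \neg T(f)))
The prefix is \exists h \forall a \exists f \exists d: 1 universal, 3 existential.

3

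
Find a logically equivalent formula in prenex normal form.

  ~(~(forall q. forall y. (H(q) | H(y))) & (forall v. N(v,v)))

Move each ¬ inward, flipping quantifiers it crosses:
  (forall q. forall y. (H(q) | H(y))) | (exists v. ~N(v,v))
All bound variables are already distinct, so no renaming is needed.
Extract every quantifier outward, since the variables are now distinct and don't occur free across branches:
  forall q. forall y. exists v. (H(q) | H(y) | ~N(v,v))

forall q. forall y. exists v. (H(q) | H(y) | ~N(v,v))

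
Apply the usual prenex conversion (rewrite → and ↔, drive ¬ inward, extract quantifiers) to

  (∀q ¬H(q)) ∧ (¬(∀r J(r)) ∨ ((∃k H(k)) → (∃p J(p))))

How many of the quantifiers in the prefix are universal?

Rewrite implications/biconditionals: A → B as ¬A ∨ B.
  (∀q ¬H(q)) ∧ (¬(∀r J(r)) ∨ ¬(∃k H(k)) ∨ (∃p J(p)))
Push ¬ through the quantifiers and connectives to reach negation normal form:
  (∀q ¬H(q)) ∧ ((∃r ¬J(r)) ∨ (∀k ¬H(k)) ∨ (∃p J(p)))
Extract every quantifier outward, since the variables are now distinct and don't occur free across branches:
  ∀q ∃r ∀k ∃p (¬H(q) ∧ (¬J(r) ∨ ¬H(k) ∨ J(p)))
The prefix is ∀q ∃r ∀k ∃p: 2 universal, 2 existential.

2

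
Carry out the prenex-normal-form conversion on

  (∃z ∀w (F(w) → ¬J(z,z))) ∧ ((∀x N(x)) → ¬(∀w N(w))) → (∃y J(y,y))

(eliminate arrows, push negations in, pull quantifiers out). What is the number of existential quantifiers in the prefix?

2

First replace A → B with ¬A ∨ B.
  ¬((∃z ∀w (¬F(w) ∨ ¬J(z,z))) ∧ (¬(∀x N(x)) ∨ ¬(∀w N(w)))) ∨ (∃y J(y,y))
Drive negations inward (¬∀x A ≡ ∃x ¬A, ¬∃x A ≡ ∀x ¬A, De Morgan for ∧/∨):
  (∀z ∃w (F(w) ∧ J(z,z))) ∨ (∀x N(x)) ∧ (∀w N(w)) ∨ (∃y J(y,y))
Rename bound variables to avoid capture: w↦b.
  (∀z ∃w (F(w) ∧ J(z,z))) ∨ (∀x N(x)) ∧ (∀b N(b)) ∨ (∃y J(y,y))
Extract every quantifier outward, since the variables are now distinct and don't occur free across branches:
  ∀z ∃w ∀x ∀b ∃y (F(w) ∧ J(z,z) ∨ N(x) ∧ N(b) ∨ J(y,y))
The prefix is ∀z ∃w ∀x ∀b ∃y: 3 universal, 2 existential.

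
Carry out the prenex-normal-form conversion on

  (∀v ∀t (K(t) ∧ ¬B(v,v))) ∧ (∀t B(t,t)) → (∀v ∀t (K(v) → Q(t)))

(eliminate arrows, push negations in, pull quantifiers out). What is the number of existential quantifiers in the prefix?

Eliminate → and ↔ using ¬ and ∨.
  ¬((∀v ∀t (K(t) ∧ ¬B(v,v))) ∧ (∀t B(t,t))) ∨ (∀v ∀t (¬K(v) ∨ Q(t)))
Drive negations inward (¬∀x A ≡ ∃x ¬A, ¬∃x A ≡ ∀x ¬A, De Morgan for ∧/∨):
  (∃v ∃t (¬K(t) ∨ B(v,v))) ∨ (∃t ¬B(t,t)) ∨ (∀v ∀t (¬K(v) ∨ Q(t)))
Rename bound variables to avoid capture: t↦r, v↦a, t↦w1.
  (∃v ∃t (¬K(t) ∨ B(v,v))) ∨ (∃r ¬B(r,r)) ∨ (∀a ∀w1 (¬K(a) ∨ Q(w1)))
Pull the quantifiers to the front (each side's bound variable is not free in the other side):
  ∃v ∃t ∃r ∀a ∀w1 (¬K(t) ∨ B(v,v) ∨ ¬B(r,r) ∨ ¬K(a) ∨ Q(w1))
The prefix is ∃v ∃t ∃r ∀a ∀w1: 2 universal, 3 existential.

3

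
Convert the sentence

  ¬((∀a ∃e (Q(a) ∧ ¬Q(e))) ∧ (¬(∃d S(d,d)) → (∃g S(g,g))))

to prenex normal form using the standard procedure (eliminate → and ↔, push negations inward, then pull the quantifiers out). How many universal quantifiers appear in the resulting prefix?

3

First replace A → B with ¬A ∨ B.
  ¬((∀a ∃e (Q(a) ∧ ¬Q(e))) ∧ (¬¬(∃d S(d,d)) ∨ (∃g S(g,g))))
Drive negations inward (¬∀x A ≡ ∃x ¬A, ¬∃x A ≡ ∀x ¬A, De Morgan for ∧/∨):
  (∃a ∀e (¬Q(a) ∨ Q(e))) ∨ (∀d ¬S(d,d)) ∧ (∀g ¬S(g,g))
All bound variables are already distinct, so no renaming is needed.
Finally move all quantifiers to the prefix:
  ∃a ∀e ∀d ∀g (¬Q(a) ∨ Q(e) ∨ ¬S(d,d) ∧ ¬S(g,g))
The prefix is ∃a ∀e ∀d ∀g: 3 universal, 1 existential.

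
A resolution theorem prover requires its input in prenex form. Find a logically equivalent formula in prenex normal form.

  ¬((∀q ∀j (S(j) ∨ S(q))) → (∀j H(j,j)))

∀q ∀j ∃x ((S(j) ∨ S(q)) ∧ ¬H(x,x))

Eliminate → and ↔ using ¬ and ∨.
  ¬(¬(∀q ∀j (S(j) ∨ S(q))) ∨ (∀j H(j,j)))
Drive negations inward (¬∀x A ≡ ∃x ¬A, ¬∃x A ≡ ∀x ¬A, De Morgan for ∧/∨):
  (∀q ∀j (S(j) ∨ S(q))) ∧ (∃j ¬H(j,j))
Rename bound variables to avoid capture: j↦x.
  (∀q ∀j (S(j) ∨ S(q))) ∧ (∃x ¬H(x,x))
Pull the quantifiers to the front (each side's bound variable is not free in the other side):
  ∀q ∀j ∃x ((S(j) ∨ S(q)) ∧ ¬H(x,x))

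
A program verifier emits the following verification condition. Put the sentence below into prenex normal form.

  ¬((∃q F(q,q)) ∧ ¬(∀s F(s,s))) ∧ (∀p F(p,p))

Drive negations inward (¬∀x A ≡ ∃x ¬A, ¬∃x A ≡ ∀x ¬A, De Morgan for ∧/∨):
  ((∀q ¬F(q,q)) ∨ (∀s F(s,s))) ∧ (∀p F(p,p))
Extract every quantifier outward, since the variables are now distinct and don't occur free across branches:
  ∀q ∀s ∀p ((¬F(q,q) ∨ F(s,s)) ∧ F(p,p))

∀q ∀s ∀p ((¬F(q,q) ∨ F(s,s)) ∧ F(p,p))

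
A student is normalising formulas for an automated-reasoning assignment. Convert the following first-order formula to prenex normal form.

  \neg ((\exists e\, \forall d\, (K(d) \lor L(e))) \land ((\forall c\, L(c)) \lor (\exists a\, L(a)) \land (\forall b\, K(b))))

Push ¬ through the quantifiers and connectives to reach negation normal form:
  (\forall e\, \exists d\, (\neg K(d) \land \neg L(e))) \lor (\exists c\, \neg L(c)) \land ((\forall a\, \neg L(a)) \lor (\exists b\, \neg K(b)))
All bound variables are already distinct, so no renaming is needed.
Finally move all quantifiers to the prefix:
  \forall e\, \exists d\, \exists c\, \forall a\, \exists b\, (\neg K(d) \land \neg L(e) \lor \neg L(c) \land (\neg L(a) \lor \neg K(b)))

\forall e\, \exists d\, \exists c\, \forall a\, \exists b\, (\neg K(d) \land \neg L(e) \lor \neg L(c) \land (\neg L(a) \lor \neg K(b)))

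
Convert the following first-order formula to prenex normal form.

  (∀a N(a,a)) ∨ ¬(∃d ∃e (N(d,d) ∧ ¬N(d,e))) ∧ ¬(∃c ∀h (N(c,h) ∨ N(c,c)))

∀a ∀d ∀e ∀c ∃h (N(a,a) ∨ (¬N(d,d) ∨ N(d,e)) ∧ ¬N(c,h) ∧ ¬N(c,c))

Move each ¬ inward, flipping quantifiers it crosses:
  (∀a N(a,a)) ∨ (∀d ∀e (¬N(d,d) ∨ N(d,e))) ∧ (∀c ∃h (¬N(c,h) ∧ ¬N(c,c)))
All bound variables are already distinct, so no renaming is needed.
Finally move all quantifiers to the prefix:
  ∀a ∀d ∀e ∀c ∃h (N(a,a) ∨ (¬N(d,d) ∨ N(d,e)) ∧ ¬N(c,h) ∧ ¬N(c,c))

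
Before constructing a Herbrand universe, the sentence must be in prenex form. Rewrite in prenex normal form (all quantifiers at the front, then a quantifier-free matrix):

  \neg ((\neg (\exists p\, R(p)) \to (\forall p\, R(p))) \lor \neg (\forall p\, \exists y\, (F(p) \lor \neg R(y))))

Rewrite implications/biconditionals: A → B as ¬A ∨ B.
  \neg (\neg \neg (\exists p\, R(p)) \lor (\forall p\, R(p)) \lor \neg (\forall p\, \exists y\, (F(p) \lor \neg R(y))))
Drive negations inward (¬∀x A ≡ ∃x ¬A, ¬∃x A ≡ ∀x ¬A, De Morgan for ∧/∨):
  (\forall p\, \neg R(p)) \land (\exists p\, \neg R(p)) \land (\forall p\, \exists y\, (F(p) \lor \neg R(y)))
Standardize variables apart so no two quantifiers bind the same name: p↦x, p↦v.
  (\forall p\, \neg R(p)) \land (\exists x\, \neg R(x)) \land (\forall v\, \exists y\, (F(v) \lor \neg R(y)))
Pull the quantifiers to the front (each side's bound variable is not free in the other side):
  \forall p\, \exists x\, \forall v\, \exists y\, (\neg R(p) \land \neg R(x) \land (F(v) \lor \neg R(y)))

\forall p\, \exists x\, \forall v\, \exists y\, (\neg R(p) \land \neg R(x) \land (F(v) \lor \neg R(y)))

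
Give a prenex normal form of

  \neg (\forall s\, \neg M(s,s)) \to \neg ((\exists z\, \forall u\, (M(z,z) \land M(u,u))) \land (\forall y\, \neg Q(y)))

\forall s\, \forall z\, \exists u\, \exists y\, (\neg M(s,s) \lor \neg M(z,z) \lor \neg M(u,u) \lor Q(y))

First replace A → B with ¬A ∨ B.
  \neg \neg (\forall s\, \neg M(s,s)) \lor \neg ((\exists z\, \forall u\, (M(z,z) \land M(u,u))) \land (\forall y\, \neg Q(y)))
Move each ¬ inward, flipping quantifiers it crosses:
  (\forall s\, \neg M(s,s)) \lor (\forall z\, \exists u\, (\neg M(z,z) \lor \neg M(u,u))) \lor (\exists y\, Q(y))
All bound variables are already distinct, so no renaming is needed.
Extract every quantifier outward, since the variables are now distinct and don't occur free across branches:
  \forall s\, \forall z\, \exists u\, \exists y\, (\neg M(s,s) \lor \neg M(z,z) \lor \neg M(u,u) \lor Q(y))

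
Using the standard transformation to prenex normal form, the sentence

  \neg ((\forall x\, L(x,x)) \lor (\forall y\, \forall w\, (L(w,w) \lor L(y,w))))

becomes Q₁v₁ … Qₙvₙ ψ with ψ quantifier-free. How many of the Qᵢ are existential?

3

Move each ¬ inward, flipping quantifiers it crosses:
  (\exists x\, \neg L(x,x)) \land (\exists y\, \exists w\, (\neg L(w,w) \land \neg L(y,w)))
Finally move all quantifiers to the prefix:
  \exists x\, \exists y\, \exists w\, (\neg L(x,x) \land \neg L(w,w) \land \neg L(y,w))
The prefix is \exists x \exists y \exists w: 0 universal, 3 existential.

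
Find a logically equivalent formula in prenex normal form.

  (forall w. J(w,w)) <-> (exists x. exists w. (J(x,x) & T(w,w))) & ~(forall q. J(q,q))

exists w. exists x. exists a. exists q. forall c. forall s. forall v. forall p. ((~J(w,w) | J(x,x) & T(a,a) & ~J(q,q)) & (~J(c,c) | ~T(s,s) | J(v,v) | J(p,p)))

Rewrite implications/biconditionals: A → B as ¬A ∨ B; A ↔ B as (¬A ∨ B) ∧ (¬B ∨ A).
  (~(forall w. J(w,w)) | (exists x. exists w. (J(x,x) & T(w,w))) & ~(forall q. J(q,q))) & (~((exists x. exists w. (J(x,x) & T(w,w))) & ~(forall q. J(q,q))) | (forall w. J(w,w)))
Push ¬ through the quantifiers and connectives to reach negation normal form:
  ((exists w. ~J(w,w)) | (exists x. exists w. (J(x,x) & T(w,w))) & (exists q. ~J(q,q))) & ((forall x. forall w. (~J(x,x) | ~T(w,w))) | (forall q. J(q,q)) | (forall w. J(w,w)))
Standardize variables apart so no two quantifiers bind the same name: w↦a, x↦c, w↦s, q↦v, w↦p.
  ((exists w. ~J(w,w)) | (exists x. exists a. (J(x,x) & T(a,a))) & (exists q. ~J(q,q))) & ((forall c. forall s. (~J(c,c) | ~T(s,s))) | (forall v. J(v,v)) | (forall p. J(p,p)))
Extract every quantifier outward, since the variables are now distinct and don't occur free across branches:
  exists w. exists x. exists a. exists q. forall c. forall s. forall v. forall p. ((~J(w,w) | J(x,x) & T(a,a) & ~J(q,q)) & (~J(c,c) | ~T(s,s) | J(v,v) | J(p,p)))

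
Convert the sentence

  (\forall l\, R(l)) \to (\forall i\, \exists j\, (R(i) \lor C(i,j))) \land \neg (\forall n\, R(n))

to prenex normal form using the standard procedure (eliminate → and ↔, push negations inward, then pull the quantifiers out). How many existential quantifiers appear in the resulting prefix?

3

First replace A → B with ¬A ∨ B.
  \neg (\forall l\, R(l)) \lor (\forall i\, \exists j\, (R(i) \lor C(i,j))) \land \neg (\forall n\, R(n))
Push ¬ through the quantifiers and connectives to reach negation normal form:
  (\exists l\, \neg R(l)) \lor (\forall i\, \exists j\, (R(i) \lor C(i,j))) \land (\exists n\, \neg R(n))
All bound variables are already distinct, so no renaming is needed.
Extract every quantifier outward, since the variables are now distinct and don't occur free across branches:
  \exists l\, \forall i\, \exists j\, \exists n\, (\neg R(l) \lor (R(i) \lor C(i,j)) \land \neg R(n))
The prefix is \exists l \forall i \exists j \exists n: 1 universal, 3 existential.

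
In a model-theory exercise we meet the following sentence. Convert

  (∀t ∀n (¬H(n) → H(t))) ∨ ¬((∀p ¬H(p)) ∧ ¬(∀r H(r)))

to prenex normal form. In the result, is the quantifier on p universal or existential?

existential

First replace A → B with ¬A ∨ B.
  (∀t ∀n (¬¬H(n) ∨ H(t))) ∨ ¬((∀p ¬H(p)) ∧ ¬(∀r H(r)))
Drive negations inward (¬∀x A ≡ ∃x ¬A, ¬∃x A ≡ ∀x ¬A, De Morgan for ∧/∨):
  (∀t ∀n (H(n) ∨ H(t))) ∨ (∃p H(p)) ∨ (∀r H(r))
All bound variables are already distinct, so no renaming is needed.
Finally move all quantifiers to the prefix:
  ∀t ∀n ∃p ∀r (H(n) ∨ H(t) ∨ H(p) ∨ H(r))
The quantifier ∀p sits under an odd number of negations (counting the antecedent side of each →), so it flips to ∃p.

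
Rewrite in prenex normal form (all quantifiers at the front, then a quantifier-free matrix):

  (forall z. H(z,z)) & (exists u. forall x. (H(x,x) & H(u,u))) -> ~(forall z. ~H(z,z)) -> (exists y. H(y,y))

exists z. forall u. exists x. forall p. exists y. (~H(z,z) | ~H(x,x) | ~H(u,u) | ~H(p,p) | H(y,y))

First replace A → B with ¬A ∨ B.
  ~((forall z. H(z,z)) & (exists u. forall x. (H(x,x) & H(u,u)))) | ~~(forall z. ~H(z,z)) | (exists y. H(y,y))
Drive negations inward (¬∀x A ≡ ∃x ¬A, ¬∃x A ≡ ∀x ¬A, De Morgan for ∧/∨):
  (exists z. ~H(z,z)) | (forall u. exists x. (~H(x,x) | ~H(u,u))) | (forall z. ~H(z,z)) | (exists y. H(y,y))
Give each quantifier a distinct variable: z↦p.
  (exists z. ~H(z,z)) | (forall u. exists x. (~H(x,x) | ~H(u,u))) | (forall p. ~H(p,p)) | (exists y. H(y,y))
Extract every quantifier outward, since the variables are now distinct and don't occur free across branches:
  exists z. forall u. exists x. forall p. exists y. (~H(z,z) | ~H(x,x) | ~H(u,u) | ~H(p,p) | H(y,y))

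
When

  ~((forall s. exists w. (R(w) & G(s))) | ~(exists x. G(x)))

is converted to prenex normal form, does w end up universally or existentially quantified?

Drive negations inward (¬∀x A ≡ ∃x ¬A, ¬∃x A ≡ ∀x ¬A, De Morgan for ∧/∨):
  (exists s. forall w. (~R(w) | ~G(s))) & (exists x. G(x))
All bound variables are already distinct, so no renaming is needed.
Pull the quantifiers to the front (each side's bound variable is not free in the other side):
  exists s. forall w. exists x. ((~R(w) | ~G(s)) & G(x))
The quantifier exists w sits under an odd number of negations, so it flips to forall w.

universal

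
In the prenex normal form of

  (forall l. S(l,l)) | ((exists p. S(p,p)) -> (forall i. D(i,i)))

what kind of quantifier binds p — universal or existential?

First replace A → B with ¬A ∨ B.
  (forall l. S(l,l)) | ~(exists p. S(p,p)) | (forall i. D(i,i))
Drive negations inward (¬∀x A ≡ ∃x ¬A, ¬∃x A ≡ ∀x ¬A, De Morgan for ∧/∨):
  (forall l. S(l,l)) | (forall p. ~S(p,p)) | (forall i. D(i,i))
All bound variables are already distinct, so no renaming is needed.
Finally move all quantifiers to the prefix:
  forall l. forall p. forall i. (S(l,l) | ~S(p,p) | D(i,i))
The quantifier exists p sits under an odd number of negations (counting the antecedent side of each →), so it flips to forall p.

universal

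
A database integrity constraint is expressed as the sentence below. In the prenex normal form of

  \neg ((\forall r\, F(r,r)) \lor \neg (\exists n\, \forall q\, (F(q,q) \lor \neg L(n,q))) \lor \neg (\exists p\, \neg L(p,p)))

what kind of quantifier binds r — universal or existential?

existential

Drive negations inward (¬∀x A ≡ ∃x ¬A, ¬∃x A ≡ ∀x ¬A, De Morgan for ∧/∨):
  (\exists r\, \neg F(r,r)) \land (\exists n\, \forall q\, (F(q,q) \lor \neg L(n,q))) \land (\exists p\, \neg L(p,p))
All bound variables are already distinct, so no renaming is needed.
Extract every quantifier outward, since the variables are now distinct and don't occur free across branches:
  \exists r\, \exists n\, \forall q\, \exists p\, (\neg F(r,r) \land (F(q,q) \lor \neg L(n,q)) \land \neg L(p,p))
The quantifier \forall r sits under an odd number of negations, so it flips to \exists r.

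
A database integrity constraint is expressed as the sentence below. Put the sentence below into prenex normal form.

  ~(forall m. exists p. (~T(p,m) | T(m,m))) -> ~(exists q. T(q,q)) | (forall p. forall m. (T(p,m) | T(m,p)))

forall m. exists p. forall q. forall u. forall a. (~T(p,m) | T(m,m) | ~T(q,q) | T(u,a) | T(a,u))

First replace A → B with ¬A ∨ B.
  ~~(forall m. exists p. (~T(p,m) | T(m,m))) | ~(exists q. T(q,q)) | (forall p. forall m. (T(p,m) | T(m,p)))
Push ¬ through the quantifiers and connectives to reach negation normal form:
  (forall m. exists p. (~T(p,m) | T(m,m))) | (forall q. ~T(q,q)) | (forall p. forall m. (T(p,m) | T(m,p)))
Standardize variables apart so no two quantifiers bind the same name: p↦u, m↦a.
  (forall m. exists p. (~T(p,m) | T(m,m))) | (forall q. ~T(q,q)) | (forall u. forall a. (T(u,a) | T(a,u)))
Extract every quantifier outward, since the variables are now distinct and don't occur free across branches:
  forall m. exists p. forall q. forall u. forall a. (~T(p,m) | T(m,m) | ~T(q,q) | T(u,a) | T(a,u))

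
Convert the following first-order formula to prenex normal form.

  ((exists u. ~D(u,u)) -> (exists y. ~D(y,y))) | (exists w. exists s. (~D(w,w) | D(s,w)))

First replace A → B with ¬A ∨ B.
  ~(exists u. ~D(u,u)) | (exists y. ~D(y,y)) | (exists w. exists s. (~D(w,w) | D(s,w)))
Push ¬ through the quantifiers and connectives to reach negation normal form:
  (forall u. D(u,u)) | (exists y. ~D(y,y)) | (exists w. exists s. (~D(w,w) | D(s,w)))
All bound variables are already distinct, so no renaming is needed.
Finally move all quantifiers to the prefix:
  forall u. exists y. exists w. exists s. (D(u,u) | ~D(y,y) | ~D(w,w) | D(s,w))

forall u. exists y. exists w. exists s. (D(u,u) | ~D(y,y) | ~D(w,w) | D(s,w))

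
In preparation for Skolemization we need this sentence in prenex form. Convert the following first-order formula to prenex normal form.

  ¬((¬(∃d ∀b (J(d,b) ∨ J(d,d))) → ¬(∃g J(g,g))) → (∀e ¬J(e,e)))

∃d ∀b ∀g ∃e ((J(d,b) ∨ J(d,d) ∨ ¬J(g,g)) ∧ J(e,e))

First replace A → B with ¬A ∨ B.
  ¬(¬(¬¬(∃d ∀b (J(d,b) ∨ J(d,d))) ∨ ¬(∃g J(g,g))) ∨ (∀e ¬J(e,e)))
Drive negations inward (¬∀x A ≡ ∃x ¬A, ¬∃x A ≡ ∀x ¬A, De Morgan for ∧/∨):
  ((∃d ∀b (J(d,b) ∨ J(d,d))) ∨ (∀g ¬J(g,g))) ∧ (∃e J(e,e))
All bound variables are already distinct, so no renaming is needed.
Extract every quantifier outward, since the variables are now distinct and don't occur free across branches:
  ∃d ∀b ∀g ∃e ((J(d,b) ∨ J(d,d) ∨ ¬J(g,g)) ∧ J(e,e))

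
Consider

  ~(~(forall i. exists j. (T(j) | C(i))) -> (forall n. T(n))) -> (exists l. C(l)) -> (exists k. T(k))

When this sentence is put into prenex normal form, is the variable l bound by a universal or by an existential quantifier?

First replace A → B with ¬A ∨ B.
  ~~(~~(forall i. exists j. (T(j) | C(i))) | (forall n. T(n))) | ~(exists l. C(l)) | (exists k. T(k))
Push ¬ through the quantifiers and connectives to reach negation normal form:
  (forall i. exists j. (T(j) | C(i))) | (forall n. T(n)) | (forall l. ~C(l)) | (exists k. T(k))
All bound variables are already distinct, so no renaming is needed.
Finally move all quantifiers to the prefix:
  forall i. exists j. forall n. forall l. exists k. (T(j) | C(i) | T(n) | ~C(l) | T(k))
The quantifier exists l sits under an odd number of negations (counting the antecedent side of each →), so it flips to forall l.

universal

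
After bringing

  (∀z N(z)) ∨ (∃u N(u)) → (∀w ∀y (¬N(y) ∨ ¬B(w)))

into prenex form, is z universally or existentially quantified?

Rewrite implications/biconditionals: A → B as ¬A ∨ B.
  ¬((∀z N(z)) ∨ (∃u N(u))) ∨ (∀w ∀y (¬N(y) ∨ ¬B(w)))
Move each ¬ inward, flipping quantifiers it crosses:
  (∃z ¬N(z)) ∧ (∀u ¬N(u)) ∨ (∀w ∀y (¬N(y) ∨ ¬B(w)))
All bound variables are already distinct, so no renaming is needed.
Pull the quantifiers to the front (each side's bound variable is not free in the other side):
  ∃z ∀u ∀w ∀y (¬N(z) ∧ ¬N(u) ∨ ¬N(y) ∨ ¬B(w))
The quantifier ∀z sits under an odd number of negations (counting the antecedent side of each →), so it flips to ∃z.

existential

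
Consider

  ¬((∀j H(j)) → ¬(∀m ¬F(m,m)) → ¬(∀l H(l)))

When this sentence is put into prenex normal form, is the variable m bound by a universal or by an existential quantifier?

First replace A → B with ¬A ∨ B.
  ¬(¬(∀j H(j)) ∨ ¬¬(∀m ¬F(m,m)) ∨ ¬(∀l H(l)))
Move each ¬ inward, flipping quantifiers it crosses:
  (∀j H(j)) ∧ (∃m F(m,m)) ∧ (∀l H(l))
All bound variables are already distinct, so no renaming is needed.
Extract every quantifier outward, since the variables are now distinct and don't occur free across branches:
  ∀j ∃m ∀l (H(j) ∧ F(m,m) ∧ H(l))
The quantifier ∀m sits under an odd number of negations (counting the antecedent side of each →), so it flips to ∃m.

existential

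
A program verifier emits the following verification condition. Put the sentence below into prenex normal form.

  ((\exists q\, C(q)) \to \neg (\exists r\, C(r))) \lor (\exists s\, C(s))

First replace A → B with ¬A ∨ B.
  \neg (\exists q\, C(q)) \lor \neg (\exists r\, C(r)) \lor (\exists s\, C(s))
Push ¬ through the quantifiers and connectives to reach negation normal form:
  (\forall q\, \neg C(q)) \lor (\forall r\, \neg C(r)) \lor (\exists s\, C(s))
All bound variables are already distinct, so no renaming is needed.
Extract every quantifier outward, since the variables are now distinct and don't occur free across branches:
  \forall q\, \forall r\, \exists s\, (\neg C(q) \lor \neg C(r) \lor C(s))

\forall q\, \forall r\, \exists s\, (\neg C(q) \lor \neg C(r) \lor C(s))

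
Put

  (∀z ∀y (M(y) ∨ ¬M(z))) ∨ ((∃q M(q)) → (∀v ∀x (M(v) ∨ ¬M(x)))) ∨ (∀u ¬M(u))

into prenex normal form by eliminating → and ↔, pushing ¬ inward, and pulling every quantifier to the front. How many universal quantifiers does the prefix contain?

6

First replace A → B with ¬A ∨ B.
  (∀z ∀y (M(y) ∨ ¬M(z))) ∨ ¬(∃q M(q)) ∨ (∀v ∀x (M(v) ∨ ¬M(x))) ∨ (∀u ¬M(u))
Push ¬ through the quantifiers and connectives to reach negation normal form:
  (∀z ∀y (M(y) ∨ ¬M(z))) ∨ (∀q ¬M(q)) ∨ (∀v ∀x (M(v) ∨ ¬M(x))) ∨ (∀u ¬M(u))
Pull the quantifiers to the front (each side's bound variable is not free in the other side):
  ∀z ∀y ∀q ∀v ∀x ∀u (M(y) ∨ ¬M(z) ∨ ¬M(q) ∨ M(v) ∨ ¬M(x) ∨ ¬M(u))
The prefix is ∀z ∀y ∀q ∀v ∀x ∀u: 6 universal, 0 existential.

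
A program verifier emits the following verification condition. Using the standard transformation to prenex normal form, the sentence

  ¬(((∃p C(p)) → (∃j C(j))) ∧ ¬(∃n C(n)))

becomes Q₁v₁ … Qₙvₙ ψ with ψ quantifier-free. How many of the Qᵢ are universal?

Eliminate → and ↔ using ¬ and ∨.
  ¬((¬(∃p C(p)) ∨ (∃j C(j))) ∧ ¬(∃n C(n)))
Drive negations inward (¬∀x A ≡ ∃x ¬A, ¬∃x A ≡ ∀x ¬A, De Morgan for ∧/∨):
  (∃p C(p)) ∧ (∀j ¬C(j)) ∨ (∃n C(n))
Pull the quantifiers to the front (each side's bound variable is not free in the other side):
  ∃p ∀j ∃n (C(p) ∧ ¬C(j) ∨ C(n))
The prefix is ∃p ∀j ∃n: 1 universal, 2 existential.

1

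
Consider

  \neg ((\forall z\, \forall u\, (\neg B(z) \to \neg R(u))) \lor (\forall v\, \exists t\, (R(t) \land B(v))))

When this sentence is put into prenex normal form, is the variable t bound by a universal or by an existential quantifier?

universal

Rewrite implications/biconditionals: A → B as ¬A ∨ B.
  \neg ((\forall z\, \forall u\, (\neg \neg B(z) \lor \neg R(u))) \lor (\forall v\, \exists t\, (R(t) \land B(v))))
Push ¬ through the quantifiers and connectives to reach negation normal form:
  (\exists z\, \exists u\, (\neg B(z) \land R(u))) \land (\exists v\, \forall t\, (\neg R(t) \lor \neg B(v)))
Extract every quantifier outward, since the variables are now distinct and don't occur free across branches:
  \exists z\, \exists u\, \exists v\, \forall t\, (\neg B(z) \land R(u) \land (\neg R(t) \lor \neg B(v)))
The quantifier \exists t sits under an odd number of negations (counting the antecedent side of each →), so it flips to \forall t.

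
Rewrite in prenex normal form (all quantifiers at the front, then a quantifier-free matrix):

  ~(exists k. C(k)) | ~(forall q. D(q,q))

Drive negations inward (¬∀x A ≡ ∃x ¬A, ¬∃x A ≡ ∀x ¬A, De Morgan for ∧/∨):
  (forall k. ~C(k)) | (exists q. ~D(q,q))
All bound variables are already distinct, so no renaming is needed.
Extract every quantifier outward, since the variables are now distinct and don't occur free across branches:
  forall k. exists q. (~C(k) | ~D(q,q))

forall k. exists q. (~C(k) | ~D(q,q))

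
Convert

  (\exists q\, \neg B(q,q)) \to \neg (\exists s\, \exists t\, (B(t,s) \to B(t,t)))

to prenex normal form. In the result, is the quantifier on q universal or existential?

universal

Eliminate → and ↔ using ¬ and ∨.
  \neg (\exists q\, \neg B(q,q)) \lor \neg (\exists s\, \exists t\, (\neg B(t,s) \lor B(t,t)))
Push ¬ through the quantifiers and connectives to reach negation normal form:
  (\forall q\, B(q,q)) \lor (\forall s\, \forall t\, (B(t,s) \land \neg B(t,t)))
Finally move all quantifiers to the prefix:
  \forall q\, \forall s\, \forall t\, (B(q,q) \lor B(t,s) \land \neg B(t,t))
The quantifier \exists q sits under an odd number of negations (counting the antecedent side of each →), so it flips to \forall q.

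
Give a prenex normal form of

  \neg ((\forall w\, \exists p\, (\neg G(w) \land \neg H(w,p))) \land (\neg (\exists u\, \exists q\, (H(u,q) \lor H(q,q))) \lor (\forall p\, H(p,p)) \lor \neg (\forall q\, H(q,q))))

Move each ¬ inward, flipping quantifiers it crosses:
  (\exists w\, \forall p\, (G(w) \lor H(w,p))) \lor (\exists u\, \exists q\, (H(u,q) \lor H(q,q))) \land (\exists p\, \neg H(p,p)) \land (\forall q\, H(q,q))
Rename bound variables to avoid capture: p↦z1, q↦x1.
  (\exists w\, \forall p\, (G(w) \lor H(w,p))) \lor (\exists u\, \exists q\, (H(u,q) \lor H(q,q))) \land (\exists z1\, \neg H(z1,z1)) \land (\forall x1\, H(x1,x1))
Pull the quantifiers to the front (each side's bound variable is not free in the other side):
  \exists w\, \forall p\, \exists u\, \exists q\, \exists z1\, \forall x1\, (G(w) \lor H(w,p) \lor (H(u,q) \lor H(q,q)) \land \neg H(z1,z1) \land H(x1,x1))

\exists w\, \forall p\, \exists u\, \exists q\, \exists z1\, \forall x1\, (G(w) \lor H(w,p) \lor (H(u,q) \lor H(q,q)) \land \neg H(z1,z1) \land H(x1,x1))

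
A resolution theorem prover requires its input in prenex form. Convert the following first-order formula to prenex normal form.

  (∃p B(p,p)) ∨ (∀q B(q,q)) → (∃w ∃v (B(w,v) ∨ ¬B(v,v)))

∀p ∃q ∃w ∃v (¬B(p,p) ∧ ¬B(q,q) ∨ B(w,v) ∨ ¬B(v,v))

Rewrite implications/biconditionals: A → B as ¬A ∨ B.
  ¬((∃p B(p,p)) ∨ (∀q B(q,q))) ∨ (∃w ∃v (B(w,v) ∨ ¬B(v,v)))
Move each ¬ inward, flipping quantifiers it crosses:
  (∀p ¬B(p,p)) ∧ (∃q ¬B(q,q)) ∨ (∃w ∃v (B(w,v) ∨ ¬B(v,v)))
All bound variables are already distinct, so no renaming is needed.
Extract every quantifier outward, since the variables are now distinct and don't occur free across branches:
  ∀p ∃q ∃w ∃v (¬B(p,p) ∧ ¬B(q,q) ∨ B(w,v) ∨ ¬B(v,v))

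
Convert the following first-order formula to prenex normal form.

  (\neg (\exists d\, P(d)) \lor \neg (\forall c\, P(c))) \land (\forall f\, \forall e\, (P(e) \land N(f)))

Drive negations inward (¬∀x A ≡ ∃x ¬A, ¬∃x A ≡ ∀x ¬A, De Morgan for ∧/∨):
  ((\forall d\, \neg P(d)) \lor (\exists c\, \neg P(c))) \land (\forall f\, \forall e\, (P(e) \land N(f)))
Pull the quantifiers to the front (each side's bound variable is not free in the other side):
  \forall d\, \exists c\, \forall f\, \forall e\, ((\neg P(d) \lor \neg P(c)) \land P(e) \land N(f))

\forall d\, \exists c\, \forall f\, \forall e\, ((\neg P(d) \lor \neg P(c)) \land P(e) \land N(f))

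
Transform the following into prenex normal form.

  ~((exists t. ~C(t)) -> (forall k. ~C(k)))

Rewrite implications/biconditionals: A → B as ¬A ∨ B.
  ~(~(exists t. ~C(t)) | (forall k. ~C(k)))
Move each ¬ inward, flipping quantifiers it crosses:
  (exists t. ~C(t)) & (exists k. C(k))
Extract every quantifier outward, since the variables are now distinct and don't occur free across branches:
  exists t. exists k. (~C(t) & C(k))

exists t. exists k. (~C(t) & C(k))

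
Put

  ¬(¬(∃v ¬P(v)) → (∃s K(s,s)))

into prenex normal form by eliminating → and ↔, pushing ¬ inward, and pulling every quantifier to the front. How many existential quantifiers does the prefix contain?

Eliminate → and ↔ using ¬ and ∨.
  ¬(¬¬(∃v ¬P(v)) ∨ (∃s K(s,s)))
Push ¬ through the quantifiers and connectives to reach negation normal form:
  (∀v P(v)) ∧ (∀s ¬K(s,s))
All bound variables are already distinct, so no renaming is needed.
Pull the quantifiers to the front (each side's bound variable is not free in the other side):
  ∀v ∀s (P(v) ∧ ¬K(s,s))
The prefix is ∀v ∀s: 2 universal, 0 existential.

0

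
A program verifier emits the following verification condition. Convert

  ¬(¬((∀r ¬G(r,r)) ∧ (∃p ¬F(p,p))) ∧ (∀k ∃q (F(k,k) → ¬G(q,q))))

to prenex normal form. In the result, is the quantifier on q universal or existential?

universal

Eliminate → and ↔ using ¬ and ∨.
  ¬(¬((∀r ¬G(r,r)) ∧ (∃p ¬F(p,p))) ∧ (∀k ∃q (¬F(k,k) ∨ ¬G(q,q))))
Push ¬ through the quantifiers and connectives to reach negation normal form:
  (∀r ¬G(r,r)) ∧ (∃p ¬F(p,p)) ∨ (∃k ∀q (F(k,k) ∧ G(q,q)))
Pull the quantifiers to the front (each side's bound variable is not free in the other side):
  ∀r ∃p ∃k ∀q (¬G(r,r) ∧ ¬F(p,p) ∨ F(k,k) ∧ G(q,q))
The quantifier ∃q sits under an odd number of negations (counting the antecedent side of each →), so it flips to ∀q.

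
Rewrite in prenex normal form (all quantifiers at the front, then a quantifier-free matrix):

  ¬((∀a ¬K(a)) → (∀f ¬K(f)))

∀a ∃f (¬K(a) ∧ K(f))

Rewrite implications/biconditionals: A → B as ¬A ∨ B.
  ¬(¬(∀a ¬K(a)) ∨ (∀f ¬K(f)))
Move each ¬ inward, flipping quantifiers it crosses:
  (∀a ¬K(a)) ∧ (∃f K(f))
All bound variables are already distinct, so no renaming is needed.
Extract every quantifier outward, since the variables are now distinct and don't occur free across branches:
  ∀a ∃f (¬K(a) ∧ K(f))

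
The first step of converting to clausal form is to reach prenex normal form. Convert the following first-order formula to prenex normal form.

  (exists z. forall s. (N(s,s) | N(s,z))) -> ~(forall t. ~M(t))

Eliminate → and ↔ using ¬ and ∨.
  ~(exists z. forall s. (N(s,s) | N(s,z))) | ~(forall t. ~M(t))
Push ¬ through the quantifiers and connectives to reach negation normal form:
  (forall z. exists s. (~N(s,s) & ~N(s,z))) | (exists t. M(t))
All bound variables are already distinct, so no renaming is needed.
Finally move all quantifiers to the prefix:
  forall z. exists s. exists t. (~N(s,s) & ~N(s,z) | M(t))

forall z. exists s. exists t. (~N(s,s) & ~N(s,z) | M(t))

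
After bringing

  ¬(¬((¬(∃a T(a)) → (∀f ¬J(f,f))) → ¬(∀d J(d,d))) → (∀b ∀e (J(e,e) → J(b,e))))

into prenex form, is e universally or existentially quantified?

First replace A → B with ¬A ∨ B.
  ¬(¬¬(¬(¬¬(∃a T(a)) ∨ (∀f ¬J(f,f))) ∨ ¬(∀d J(d,d))) ∨ (∀b ∀e (¬J(e,e) ∨ J(b,e))))
Drive negations inward (¬∀x A ≡ ∃x ¬A, ¬∃x A ≡ ∀x ¬A, De Morgan for ∧/∨):
  ((∃a T(a)) ∨ (∀f ¬J(f,f))) ∧ (∀d J(d,d)) ∧ (∃b ∃e (J(e,e) ∧ ¬J(b,e)))
Finally move all quantifiers to the prefix:
  ∃a ∀f ∀d ∃b ∃e ((T(a) ∨ ¬J(f,f)) ∧ J(d,d) ∧ J(e,e) ∧ ¬J(b,e))
The quantifier ∀e sits under an odd number of negations (counting the antecedent side of each →), so it flips to ∃e.

existential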